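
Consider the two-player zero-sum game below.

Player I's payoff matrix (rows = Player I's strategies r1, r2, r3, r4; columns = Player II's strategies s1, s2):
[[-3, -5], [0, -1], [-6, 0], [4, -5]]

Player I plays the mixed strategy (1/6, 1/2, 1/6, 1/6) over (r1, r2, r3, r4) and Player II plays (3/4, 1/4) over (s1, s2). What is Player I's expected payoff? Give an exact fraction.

-7/6

Against (3/4, 1/4), each row's expected payoff is r1: -7/2; r2: -1/4; r3: -9/2; r4: 7/4.
Taking the (1/6, 1/2, 1/6, 1/6)-weighted average: (1/6)·(-7/2) + (1/2)·(-1/4) + (1/6)·(-9/2) + (1/6)·(7/4) = -7/6.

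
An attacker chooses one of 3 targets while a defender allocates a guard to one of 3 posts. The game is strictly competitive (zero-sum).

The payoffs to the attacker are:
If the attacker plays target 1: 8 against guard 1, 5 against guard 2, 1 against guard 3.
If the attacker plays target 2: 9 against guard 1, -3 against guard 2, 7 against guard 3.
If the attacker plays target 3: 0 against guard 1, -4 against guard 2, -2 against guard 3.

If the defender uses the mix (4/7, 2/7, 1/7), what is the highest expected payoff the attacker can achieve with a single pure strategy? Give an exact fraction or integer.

43/7

target 1: (8)·(4/7) + (5)·(2/7) + (1)·(1/7) = 43/7.
target 2: (9)·(4/7) + (-3)·(2/7) + (7)·(1/7) = 37/7.
target 3: (0)·(4/7) + (-4)·(2/7) + (-2)·(1/7) = -10/7.
The best pure response is target 1 with expected payoff 43/7.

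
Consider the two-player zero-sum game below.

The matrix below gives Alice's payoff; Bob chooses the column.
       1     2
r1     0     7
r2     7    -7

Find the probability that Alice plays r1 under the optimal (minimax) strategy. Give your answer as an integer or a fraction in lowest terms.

Row minima are 0 and -7, so Alice's maximin is 0; column maxima are 7 and 7, so Bob's minimax is 7. These differ, so the equilibrium is in mixed strategies.
Let Alice play r1 with probability p. Bob is indifferent when 7(1−p) = 7p − 7(1−p), giving p = 2/3.

2/3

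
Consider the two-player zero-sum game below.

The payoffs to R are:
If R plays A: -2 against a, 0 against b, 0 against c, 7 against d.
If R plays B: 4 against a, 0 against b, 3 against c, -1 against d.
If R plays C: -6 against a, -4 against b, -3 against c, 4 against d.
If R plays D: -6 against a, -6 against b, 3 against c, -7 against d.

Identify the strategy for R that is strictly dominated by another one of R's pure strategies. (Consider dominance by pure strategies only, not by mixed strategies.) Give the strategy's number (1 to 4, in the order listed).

Compare C with A: -2 > -6, 0 > -4, 0 > -3, 7 > 4.
So A strictly dominates C for R; C is strictly dominated.

3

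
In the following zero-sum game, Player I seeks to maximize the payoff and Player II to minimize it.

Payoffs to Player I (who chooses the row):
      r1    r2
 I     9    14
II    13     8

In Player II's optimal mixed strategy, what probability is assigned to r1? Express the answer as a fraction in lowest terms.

Row minima are 9 and 8, so Player I's maximin is 9; column maxima are 13 and 14, so Player II's minimax is 13. These differ, so the equilibrium is in mixed strategies.
Let Player II play r1 with probability q. Player I is indifferent when 9q + 14(1−q) = 13q + 8(1−q), giving q = 3/5.

3/5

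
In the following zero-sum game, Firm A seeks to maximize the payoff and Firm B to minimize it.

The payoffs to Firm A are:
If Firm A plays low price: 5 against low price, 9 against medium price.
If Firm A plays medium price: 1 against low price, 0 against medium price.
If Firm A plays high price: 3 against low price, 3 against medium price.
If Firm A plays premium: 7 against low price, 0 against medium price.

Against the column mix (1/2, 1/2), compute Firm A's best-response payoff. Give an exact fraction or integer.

7

low price: (5)·(1/2) + (9)·(1/2) = 7.
medium price: (1)·(1/2) + (0)·(1/2) = 1/2.
high price: (3)·(1/2) + (3)·(1/2) = 3.
premium: (7)·(1/2) + (0)·(1/2) = 7/2.
The best pure response is low price with expected payoff 7.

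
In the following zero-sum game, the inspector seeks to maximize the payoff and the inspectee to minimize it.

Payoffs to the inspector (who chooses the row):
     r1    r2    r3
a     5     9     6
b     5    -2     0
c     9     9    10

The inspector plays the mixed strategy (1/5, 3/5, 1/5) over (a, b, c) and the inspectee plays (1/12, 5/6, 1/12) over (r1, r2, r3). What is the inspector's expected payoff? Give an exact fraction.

Against (1/12, 5/6, 1/12), each row's expected payoff is a: 101/12; b: -5/4; c: 109/12.
Taking the (1/5, 3/5, 1/5)-weighted average: (1/5)·(101/12) + (3/5)·(-5/4) + (1/5)·(109/12) = 11/4.

11/4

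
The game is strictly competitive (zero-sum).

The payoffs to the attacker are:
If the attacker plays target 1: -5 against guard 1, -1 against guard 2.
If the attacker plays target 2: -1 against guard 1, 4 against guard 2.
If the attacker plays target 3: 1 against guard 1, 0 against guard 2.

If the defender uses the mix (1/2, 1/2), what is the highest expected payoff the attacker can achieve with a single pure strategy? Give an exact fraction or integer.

3/2

target 1: (-5)·(1/2) + (-1)·(1/2) = -3.
target 2: (-1)·(1/2) + (4)·(1/2) = 3/2.
target 3: (1)·(1/2) + (0)·(1/2) = 1/2.
The best pure response is target 2 with expected payoff 3/2.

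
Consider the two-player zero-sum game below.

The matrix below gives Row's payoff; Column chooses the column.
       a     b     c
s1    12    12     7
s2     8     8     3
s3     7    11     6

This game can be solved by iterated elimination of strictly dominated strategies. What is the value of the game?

Column b is strictly dominated by c for Column (7<12, 3<8, 6<11); eliminate b.
Column a is strictly dominated by c for Column (7<12, 3<8, 6<7); eliminate a.
Row s3 is strictly dominated by row s1 (7>6); eliminate s3.
Row s2 is strictly dominated by row s1 (7>3); eliminate s2.
Only (s1, c) remains, with payoff 7.

7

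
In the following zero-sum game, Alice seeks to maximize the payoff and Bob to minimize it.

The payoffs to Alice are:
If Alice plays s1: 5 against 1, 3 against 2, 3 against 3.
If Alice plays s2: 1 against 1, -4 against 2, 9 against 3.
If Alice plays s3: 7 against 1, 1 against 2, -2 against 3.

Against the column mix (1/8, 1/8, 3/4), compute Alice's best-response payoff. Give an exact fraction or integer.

s1: (5)·(1/8) + (3)·(1/8) + (3)·(3/4) = 13/4.
s2: (1)·(1/8) + (-4)·(1/8) + (9)·(3/4) = 51/8.
s3: (7)·(1/8) + (1)·(1/8) + (-2)·(3/4) = -1/2.
The best pure response is s2 with expected payoff 51/8.

51/8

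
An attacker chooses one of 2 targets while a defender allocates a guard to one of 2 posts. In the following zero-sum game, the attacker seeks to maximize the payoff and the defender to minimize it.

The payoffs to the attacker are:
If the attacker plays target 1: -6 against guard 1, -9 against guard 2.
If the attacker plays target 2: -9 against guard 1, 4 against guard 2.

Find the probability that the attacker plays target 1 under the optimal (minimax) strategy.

Row minima are -9 and -9, so the attacker's maximin is -9; column maxima are -6 and 4, so the defender's minimax is -6. These differ, so the equilibrium is in mixed strategies.
Let the attacker play target 1 with probability p. The defender is indifferent when −6p − 9(1−p) = −9p + 4(1−p), giving p = 13/16.

13/16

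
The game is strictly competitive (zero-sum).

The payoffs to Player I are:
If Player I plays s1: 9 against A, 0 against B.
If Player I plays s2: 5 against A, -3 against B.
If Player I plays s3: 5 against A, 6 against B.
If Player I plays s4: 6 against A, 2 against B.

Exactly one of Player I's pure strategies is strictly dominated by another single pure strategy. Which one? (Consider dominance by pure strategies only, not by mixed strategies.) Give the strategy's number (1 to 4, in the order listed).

2

Compare s2 with s1: 9 > 5, 0 > -3.
So s1 strictly dominates s2 for Player I; s2 is strictly dominated.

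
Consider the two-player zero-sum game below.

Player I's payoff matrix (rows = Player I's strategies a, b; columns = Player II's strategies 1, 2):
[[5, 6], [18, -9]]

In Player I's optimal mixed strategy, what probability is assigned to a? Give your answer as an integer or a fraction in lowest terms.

Row minima are 5 and -9, so Player I's maximin is 5; column maxima are 18 and 6, so Player II's minimax is 6. These differ, so the equilibrium is in mixed strategies.
Let Player I play a with probability p. Player II is indifferent when 5p + 18(1−p) = 6p − 9(1−p), giving p = 27/28.

27/28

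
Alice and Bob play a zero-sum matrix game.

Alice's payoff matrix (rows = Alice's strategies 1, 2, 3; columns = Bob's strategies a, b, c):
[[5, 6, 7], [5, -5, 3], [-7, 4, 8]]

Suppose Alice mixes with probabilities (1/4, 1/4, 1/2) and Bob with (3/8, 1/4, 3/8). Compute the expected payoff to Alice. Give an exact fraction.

21/8

Against (3/8, 1/4, 3/8), each row's expected payoff is 1: 6; 2: 7/4; 3: 11/8.
Taking the (1/4, 1/4, 1/2)-weighted average: (1/4)·(6) + (1/4)·(7/4) + (1/2)·(11/8) = 21/8.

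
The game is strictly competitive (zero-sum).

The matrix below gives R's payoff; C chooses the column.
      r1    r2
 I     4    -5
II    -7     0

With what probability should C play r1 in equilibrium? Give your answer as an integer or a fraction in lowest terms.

Row minima are -5 and -7, so R's maximin is -5; column maxima are 4 and 0, so C's minimax is 0. These differ, so the equilibrium is in mixed strategies.
Let C play r1 with probability q. R is indifferent when 4q − 5(1−q) = −7q, giving q = 5/16.

5/16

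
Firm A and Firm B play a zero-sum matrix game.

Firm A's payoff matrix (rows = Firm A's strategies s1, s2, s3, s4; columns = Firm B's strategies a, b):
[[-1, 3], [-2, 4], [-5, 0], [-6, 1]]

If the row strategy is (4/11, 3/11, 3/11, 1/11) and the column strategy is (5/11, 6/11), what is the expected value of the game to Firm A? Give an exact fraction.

Against (5/11, 6/11), each row's expected payoff is s1: 13/11; s2: 14/11; s3: -25/11; s4: -24/11.
Taking the (4/11, 3/11, 3/11, 1/11)-weighted average: (4/11)·(13/11) + (3/11)·(14/11) + (3/11)·(-25/11) + (1/11)·(-24/11) = -5/121.

-5/121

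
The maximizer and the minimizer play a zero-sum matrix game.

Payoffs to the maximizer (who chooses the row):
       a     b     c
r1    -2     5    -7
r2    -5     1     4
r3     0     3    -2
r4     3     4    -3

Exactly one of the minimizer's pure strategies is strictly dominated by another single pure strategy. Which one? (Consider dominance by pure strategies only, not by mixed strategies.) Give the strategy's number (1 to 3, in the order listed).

The minimizer prefers columns that give the maximizer less. Compare b with a: -2 < 5, -5 < 1, 0 < 3, 3 < 4.
So a strictly dominates b for the minimizer; b is strictly dominated.

2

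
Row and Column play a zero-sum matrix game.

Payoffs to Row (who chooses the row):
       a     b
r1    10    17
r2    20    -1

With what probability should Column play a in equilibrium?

Row minima are 10 and -1, so Row's maximin is 10; column maxima are 20 and 17, so Column's minimax is 17. These differ, so the equilibrium is in mixed strategies.
Let Column play a with probability q. Row is indifferent when 10q + 17(1−q) = 20q − (1−q), giving q = 9/14.

9/14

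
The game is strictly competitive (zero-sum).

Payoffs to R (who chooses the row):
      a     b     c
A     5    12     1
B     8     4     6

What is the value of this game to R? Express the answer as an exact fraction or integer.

Column a is strictly dominated by c for C (it gives R more in every row).
The remaining 2×2 game on (A, B) × (b, c) has no saddle point. Let R play A with probability p; indifference gives 12p + 4(1−p) = p + 6(1−p), so p = 2/13.
Similarly C's optimal q on b is 5/13, and the value is 12·(5/13) + (1)·(8/13) = 68/13.

68/13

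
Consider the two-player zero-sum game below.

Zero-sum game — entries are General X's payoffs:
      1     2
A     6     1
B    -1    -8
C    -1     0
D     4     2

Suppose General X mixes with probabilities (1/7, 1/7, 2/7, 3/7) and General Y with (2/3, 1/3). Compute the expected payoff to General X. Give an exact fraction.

Against (2/3, 1/3), each row's expected payoff is A: 13/3; B: -10/3; C: -2/3; D: 10/3.
Taking the (1/7, 1/7, 2/7, 3/7)-weighted average: (1/7)·(13/3) + (1/7)·(-10/3) + (2/7)·(-2/3) + (3/7)·(10/3) = 29/21.

29/21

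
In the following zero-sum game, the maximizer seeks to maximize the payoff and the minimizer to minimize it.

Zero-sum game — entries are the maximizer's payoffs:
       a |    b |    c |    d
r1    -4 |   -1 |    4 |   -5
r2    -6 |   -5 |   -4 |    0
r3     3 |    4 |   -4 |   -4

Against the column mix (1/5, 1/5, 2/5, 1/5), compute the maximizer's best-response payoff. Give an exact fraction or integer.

-2/5

r1: (-4)·(1/5) + (-1)·(1/5) + (4)·(2/5) + (-5)·(1/5) = -2/5.
r2: (-6)·(1/5) + (-5)·(1/5) + (-4)·(2/5) + (0)·(1/5) = -19/5.
r3: (3)·(1/5) + (4)·(1/5) + (-4)·(2/5) + (-4)·(1/5) = -1.
The best pure response is r1 with expected payoff -2/5.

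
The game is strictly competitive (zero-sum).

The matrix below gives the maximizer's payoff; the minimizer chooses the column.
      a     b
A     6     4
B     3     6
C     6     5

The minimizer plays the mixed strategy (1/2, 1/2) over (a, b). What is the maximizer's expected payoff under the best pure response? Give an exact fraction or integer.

11/2

A: (6)·(1/2) + (4)·(1/2) = 5.
B: (3)·(1/2) + (6)·(1/2) = 9/2.
C: (6)·(1/2) + (5)·(1/2) = 11/2.
The best pure response is C with expected payoff 11/2.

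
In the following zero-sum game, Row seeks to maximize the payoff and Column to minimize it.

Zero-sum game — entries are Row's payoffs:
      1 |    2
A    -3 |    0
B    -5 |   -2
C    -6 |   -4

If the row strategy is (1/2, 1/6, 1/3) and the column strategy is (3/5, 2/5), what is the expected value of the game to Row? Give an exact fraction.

Against (3/5, 2/5), each row's expected payoff is A: -9/5; B: -19/5; C: -26/5.
Taking the (1/2, 1/6, 1/3)-weighted average: (1/2)·(-9/5) + (1/6)·(-19/5) + (1/3)·(-26/5) = -49/15.

-49/15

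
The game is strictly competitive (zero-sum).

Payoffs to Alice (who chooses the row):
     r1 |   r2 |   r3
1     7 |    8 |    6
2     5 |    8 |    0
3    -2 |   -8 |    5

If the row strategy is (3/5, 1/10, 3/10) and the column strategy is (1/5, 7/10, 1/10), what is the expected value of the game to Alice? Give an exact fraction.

357/100

Against (1/5, 7/10, 1/10), each row's expected payoff is 1: 38/5; 2: 33/5; 3: -11/2.
Taking the (3/5, 1/10, 3/10)-weighted average: (3/5)·(38/5) + (1/10)·(33/5) + (3/10)·(-11/2) = 357/100.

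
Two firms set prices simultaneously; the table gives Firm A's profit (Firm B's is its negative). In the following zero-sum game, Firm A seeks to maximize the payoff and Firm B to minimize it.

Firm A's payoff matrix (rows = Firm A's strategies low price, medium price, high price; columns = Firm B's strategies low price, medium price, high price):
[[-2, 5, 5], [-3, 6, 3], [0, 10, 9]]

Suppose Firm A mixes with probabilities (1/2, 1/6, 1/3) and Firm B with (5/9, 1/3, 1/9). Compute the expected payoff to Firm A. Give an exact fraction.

Against (5/9, 1/3, 1/9), each row's expected payoff is low price: 10/9; medium price: 2/3; high price: 13/3.
Taking the (1/2, 1/6, 1/3)-weighted average: (1/2)·(10/9) + (1/6)·(2/3) + (1/3)·(13/3) = 19/9.

19/9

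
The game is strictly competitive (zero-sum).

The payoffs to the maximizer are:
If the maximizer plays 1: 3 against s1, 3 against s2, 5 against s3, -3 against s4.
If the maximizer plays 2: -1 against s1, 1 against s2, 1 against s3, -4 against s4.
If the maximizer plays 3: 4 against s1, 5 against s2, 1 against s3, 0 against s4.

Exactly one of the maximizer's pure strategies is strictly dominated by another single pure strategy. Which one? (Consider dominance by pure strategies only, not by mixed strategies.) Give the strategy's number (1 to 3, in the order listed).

2

Compare 2 with 1: 3 > -1, 3 > 1, 5 > 1, -3 > -4.
So 1 strictly dominates 2 for the maximizer; 2 is strictly dominated.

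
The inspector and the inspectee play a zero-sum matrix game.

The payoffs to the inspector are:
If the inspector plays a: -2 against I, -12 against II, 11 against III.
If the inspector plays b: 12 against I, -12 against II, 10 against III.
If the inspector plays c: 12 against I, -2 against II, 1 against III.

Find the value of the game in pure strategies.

Row minima: -12, -12, -2 → the inspector's maximin is -2.
Column maxima: 12, -2, 11 → the inspectee's minimax is -2.
They coincide at (c, II), so the value is -2.

-2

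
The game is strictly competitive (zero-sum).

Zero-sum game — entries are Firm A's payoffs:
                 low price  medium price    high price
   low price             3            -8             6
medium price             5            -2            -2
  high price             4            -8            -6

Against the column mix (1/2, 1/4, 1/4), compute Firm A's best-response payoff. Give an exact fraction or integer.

3/2

low price: (3)·(1/2) + (-8)·(1/4) + (6)·(1/4) = 1.
medium price: (5)·(1/2) + (-2)·(1/4) + (-2)·(1/4) = 3/2.
high price: (4)·(1/2) + (-8)·(1/4) + (-6)·(1/4) = -3/2.
The best pure response is medium price with expected payoff 3/2.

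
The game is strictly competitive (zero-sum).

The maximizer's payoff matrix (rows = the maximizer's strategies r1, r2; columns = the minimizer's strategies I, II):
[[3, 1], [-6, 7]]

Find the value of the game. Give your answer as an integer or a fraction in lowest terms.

Row minima are 1 and -6, so the maximizer's maximin is 1; column maxima are 3 and 7, so the minimizer's minimax is 3. These differ, so the equilibrium is in mixed strategies.
Let the maximizer play r1 with probability p. The minimizer is indifferent when 3p − 6(1−p) = p + 7(1−p), giving p = 13/15.
Let the minimizer play I with probability q. The maximizer is indifferent when 3q + (1−q) = −6q + 7(1−q), giving q = 2/5.
The value is 3·(2/5) + (1)·(3/5) = 9/5.

9/5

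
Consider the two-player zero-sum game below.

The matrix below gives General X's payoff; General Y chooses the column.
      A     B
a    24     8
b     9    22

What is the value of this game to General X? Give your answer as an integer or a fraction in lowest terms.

456/29

Row minima are 8 and 9, so General X's maximin is 9; column maxima are 24 and 22, so General Y's minimax is 22. These differ, so the equilibrium is in mixed strategies.
Let General X play a with probability p. General Y is indifferent when 24p + 9(1−p) = 8p + 22(1−p), giving p = 13/29.
Let General Y play A with probability q. General X is indifferent when 24q + 8(1−q) = 9q + 22(1−q), giving q = 14/29.
The value is 24·(14/29) + (8)·(15/29) = 456/29.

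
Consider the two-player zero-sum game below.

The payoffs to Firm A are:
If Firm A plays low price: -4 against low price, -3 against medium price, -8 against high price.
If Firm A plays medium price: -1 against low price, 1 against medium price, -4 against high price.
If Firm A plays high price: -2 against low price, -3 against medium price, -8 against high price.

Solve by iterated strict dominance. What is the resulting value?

-4

Column low price is strictly dominated by high price for Firm B (-8<-4, -4<-1, -8<-2); eliminate low price.
Column medium price is strictly dominated by high price for Firm B (-8<-3, -4<1, -8<-3); eliminate medium price.
Row low price is strictly dominated by row medium price (-4>-8); eliminate low price.
Row high price is strictly dominated by row medium price (-4>-8); eliminate high price.
Only (medium price, high price) remains, with payoff -4.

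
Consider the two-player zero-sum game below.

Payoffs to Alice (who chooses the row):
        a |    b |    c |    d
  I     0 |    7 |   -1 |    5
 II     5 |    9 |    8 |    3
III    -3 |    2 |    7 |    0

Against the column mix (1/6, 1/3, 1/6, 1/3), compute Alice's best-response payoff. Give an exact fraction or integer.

37/6

I: (0)·(1/6) + (7)·(1/3) + (-1)·(1/6) + (5)·(1/3) = 23/6.
II: (5)·(1/6) + (9)·(1/3) + (8)·(1/6) + (3)·(1/3) = 37/6.
III: (-3)·(1/6) + (2)·(1/3) + (7)·(1/6) + (0)·(1/3) = 4/3.
The best pure response is II with expected payoff 37/6.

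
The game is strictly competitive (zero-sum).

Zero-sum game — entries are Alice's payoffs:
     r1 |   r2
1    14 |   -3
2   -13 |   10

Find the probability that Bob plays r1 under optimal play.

13/40

Row minima are -3 and -13, so Alice's maximin is -3; column maxima are 14 and 10, so Bob's minimax is 10. These differ, so the equilibrium is in mixed strategies.
Let Bob play r1 with probability q. Alice is indifferent when 14q − 3(1−q) = −13q + 10(1−q), giving q = 13/40.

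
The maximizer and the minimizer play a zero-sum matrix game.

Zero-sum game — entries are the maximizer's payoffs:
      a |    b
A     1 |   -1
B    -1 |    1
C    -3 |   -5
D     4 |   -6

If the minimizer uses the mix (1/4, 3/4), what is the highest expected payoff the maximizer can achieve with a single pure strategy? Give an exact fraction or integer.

1/2

A: (1)·(1/4) + (-1)·(3/4) = -1/2.
B: (-1)·(1/4) + (1)·(3/4) = 1/2.
C: (-3)·(1/4) + (-5)·(3/4) = -9/2.
D: (4)·(1/4) + (-6)·(3/4) = -7/2.
The best pure response is B with expected payoff 1/2.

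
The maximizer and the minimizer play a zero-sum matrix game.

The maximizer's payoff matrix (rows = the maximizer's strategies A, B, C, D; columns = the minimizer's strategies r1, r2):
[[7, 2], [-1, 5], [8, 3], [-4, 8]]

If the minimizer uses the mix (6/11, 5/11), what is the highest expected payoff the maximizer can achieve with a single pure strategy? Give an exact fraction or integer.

A: (7)·(6/11) + (2)·(5/11) = 52/11.
B: (-1)·(6/11) + (5)·(5/11) = 19/11.
C: (8)·(6/11) + (3)·(5/11) = 63/11.
D: (-4)·(6/11) + (8)·(5/11) = 16/11.
The best pure response is C with expected payoff 63/11.

63/11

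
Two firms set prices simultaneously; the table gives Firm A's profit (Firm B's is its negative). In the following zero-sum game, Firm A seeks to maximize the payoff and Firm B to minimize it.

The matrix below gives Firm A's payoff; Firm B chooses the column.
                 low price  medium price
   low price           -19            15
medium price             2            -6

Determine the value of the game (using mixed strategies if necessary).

-2

Row minima are -19 and -6, so Firm A's maximin is -6; column maxima are 2 and 15, so Firm B's minimax is 2. These differ, so the equilibrium is in mixed strategies.
Let Firm A play low price with probability p. Firm B is indifferent when −19p + 2(1−p) = 15p − 6(1−p), giving p = 4/21.
Let Firm B play low price with probability q. Firm A is indifferent when −19q + 15(1−q) = 2q − 6(1−q), giving q = 1/2.
The value is -19·(1/2) + (15)·(1/2) = -2.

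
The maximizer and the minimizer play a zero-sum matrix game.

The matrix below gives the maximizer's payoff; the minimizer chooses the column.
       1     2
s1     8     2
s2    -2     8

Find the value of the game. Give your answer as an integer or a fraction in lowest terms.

Row minima are 2 and -2, so the maximizer's maximin is 2; column maxima are 8 and 8, so the minimizer's minimax is 8. These differ, so the equilibrium is in mixed strategies.
Let the maximizer play s1 with probability p. The minimizer is indifferent when 8p − 2(1−p) = 2p + 8(1−p), giving p = 5/8.
Let the minimizer play 1 with probability q. The maximizer is indifferent when 8q + 2(1−q) = −2q + 8(1−q), giving q = 3/8.
The value is 8·(3/8) + (2)·(5/8) = 17/4.

17/4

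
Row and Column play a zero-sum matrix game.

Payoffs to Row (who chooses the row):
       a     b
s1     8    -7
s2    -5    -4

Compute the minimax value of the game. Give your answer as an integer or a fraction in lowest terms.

-67/16

Row minima are -7 and -5, so Row's maximin is -5; column maxima are 8 and -4, so Column's minimax is -4. These differ, so the equilibrium is in mixed strategies.
Let Row play s1 with probability p. Column is indifferent when 8p − 5(1−p) = −7p − 4(1−p), giving p = 1/16.
Let Column play a with probability q. Row is indifferent when 8q − 7(1−q) = −5q − 4(1−q), giving q = 3/16.
The value is 8·(3/16) + (-7)·(13/16) = -67/16.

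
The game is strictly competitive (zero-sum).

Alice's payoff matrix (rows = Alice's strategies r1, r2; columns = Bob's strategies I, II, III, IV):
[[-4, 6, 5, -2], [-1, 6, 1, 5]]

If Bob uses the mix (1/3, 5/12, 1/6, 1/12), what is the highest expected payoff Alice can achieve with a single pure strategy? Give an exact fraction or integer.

11/4

r1: (-4)·(1/3) + (6)·(5/12) + (5)·(1/6) + (-2)·(1/12) = 11/6.
r2: (-1)·(1/3) + (6)·(5/12) + (1)·(1/6) + (5)·(1/12) = 11/4.
The best pure response is r2 with expected payoff 11/4.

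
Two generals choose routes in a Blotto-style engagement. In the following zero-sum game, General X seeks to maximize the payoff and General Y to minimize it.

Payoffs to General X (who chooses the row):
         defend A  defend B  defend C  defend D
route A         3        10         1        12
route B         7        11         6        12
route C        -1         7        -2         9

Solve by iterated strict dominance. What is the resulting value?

6

Column defend A is strictly dominated by defend C for General Y (1<3, 6<7, -2<-1); eliminate defend A.
Row route C is strictly dominated by row route A (10>7, 1>-2, 12>9); eliminate route C.
Column defend B is strictly dominated by defend C for General Y (1<10, 6<11); eliminate defend B.
Column defend D is strictly dominated by defend C for General Y (1<12, 6<12); eliminate defend D.
Row route A is strictly dominated by row route B (6>1); eliminate route A.
Only (route B, defend C) remains, with payoff 6.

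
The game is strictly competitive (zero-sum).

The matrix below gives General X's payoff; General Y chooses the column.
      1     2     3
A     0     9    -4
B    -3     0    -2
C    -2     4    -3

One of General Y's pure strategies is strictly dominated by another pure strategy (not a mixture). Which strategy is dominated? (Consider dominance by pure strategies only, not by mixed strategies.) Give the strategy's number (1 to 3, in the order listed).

2

General Y prefers columns that give General X less. Compare 2 with 1: 0 < 9, -3 < 0, -2 < 4.
So 1 strictly dominates 2 for General Y; 2 is strictly dominated.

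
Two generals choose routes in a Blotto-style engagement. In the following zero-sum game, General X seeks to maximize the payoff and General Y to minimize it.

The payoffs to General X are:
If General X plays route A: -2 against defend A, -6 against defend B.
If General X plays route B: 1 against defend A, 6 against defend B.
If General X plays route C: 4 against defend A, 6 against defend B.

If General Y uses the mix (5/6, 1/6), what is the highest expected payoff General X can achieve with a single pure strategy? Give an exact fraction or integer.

route A: (-2)·(5/6) + (-6)·(1/6) = -8/3.
route B: (1)·(5/6) + (6)·(1/6) = 11/6.
route C: (4)·(5/6) + (6)·(1/6) = 13/3.
The best pure response is route C with expected payoff 13/3.

13/3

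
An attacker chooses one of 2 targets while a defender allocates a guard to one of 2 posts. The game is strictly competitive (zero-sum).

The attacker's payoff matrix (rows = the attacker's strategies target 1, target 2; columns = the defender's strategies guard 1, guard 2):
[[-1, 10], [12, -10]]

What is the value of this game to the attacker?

Row minima are -1 and -10, so the attacker's maximin is -1; column maxima are 12 and 10, so the defender's minimax is 10. These differ, so the equilibrium is in mixed strategies.
Let the attacker play target 1 with probability p. The defender is indifferent when −p + 12(1−p) = 10p − 10(1−p), giving p = 2/3.
Let the defender play guard 1 with probability q. The attacker is indifferent when −q + 10(1−q) = 12q − 10(1−q), giving q = 20/33.
The value is -1·(20/33) + (10)·(13/33) = 10/3.

10/3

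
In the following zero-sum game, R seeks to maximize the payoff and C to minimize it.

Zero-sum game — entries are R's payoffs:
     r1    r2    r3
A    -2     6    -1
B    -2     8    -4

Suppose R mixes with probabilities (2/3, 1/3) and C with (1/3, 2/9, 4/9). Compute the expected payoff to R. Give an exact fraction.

Against (1/3, 2/9, 4/9), each row's expected payoff is A: 2/9; B: -2/3.
Taking the (2/3, 1/3)-weighted average: (2/3)·(2/9) + (1/3)·(-2/3) = -2/27.

-2/27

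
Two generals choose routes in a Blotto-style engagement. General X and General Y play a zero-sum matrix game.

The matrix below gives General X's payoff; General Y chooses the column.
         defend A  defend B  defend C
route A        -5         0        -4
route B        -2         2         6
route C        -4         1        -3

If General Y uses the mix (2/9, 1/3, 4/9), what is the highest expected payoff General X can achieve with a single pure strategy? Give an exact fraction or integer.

26/9

route A: (-5)·(2/9) + (0)·(1/3) + (-4)·(4/9) = -26/9.
route B: (-2)·(2/9) + (2)·(1/3) + (6)·(4/9) = 26/9.
route C: (-4)·(2/9) + (1)·(1/3) + (-3)·(4/9) = -17/9.
The best pure response is route B with expected payoff 26/9.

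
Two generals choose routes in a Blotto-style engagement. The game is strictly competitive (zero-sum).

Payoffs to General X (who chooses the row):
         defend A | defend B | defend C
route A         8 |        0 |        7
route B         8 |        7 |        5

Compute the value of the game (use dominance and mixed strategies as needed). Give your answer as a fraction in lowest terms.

Column defend A is strictly dominated by defend C for General Y (it gives General X more in every row).
The remaining 2×2 game on (route A, route B) × (defend B, defend C) has no saddle point. Let General X play route A with probability p; indifference gives 7(1−p) = 7p + 5(1−p), so p = 2/9.
Similarly General Y's optimal q on defend B is 2/9, and the value is 0·(2/9) + (7)·(7/9) = 49/9.

49/9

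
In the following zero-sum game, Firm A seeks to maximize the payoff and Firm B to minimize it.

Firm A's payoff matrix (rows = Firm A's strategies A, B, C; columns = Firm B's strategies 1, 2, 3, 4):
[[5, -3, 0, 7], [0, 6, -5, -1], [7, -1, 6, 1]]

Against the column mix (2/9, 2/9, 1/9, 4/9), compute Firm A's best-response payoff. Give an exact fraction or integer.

A: (5)·(2/9) + (-3)·(2/9) + (0)·(1/9) + (7)·(4/9) = 32/9.
B: (0)·(2/9) + (6)·(2/9) + (-5)·(1/9) + (-1)·(4/9) = 1/3.
C: (7)·(2/9) + (-1)·(2/9) + (6)·(1/9) + (1)·(4/9) = 22/9.
The best pure response is A with expected payoff 32/9.

32/9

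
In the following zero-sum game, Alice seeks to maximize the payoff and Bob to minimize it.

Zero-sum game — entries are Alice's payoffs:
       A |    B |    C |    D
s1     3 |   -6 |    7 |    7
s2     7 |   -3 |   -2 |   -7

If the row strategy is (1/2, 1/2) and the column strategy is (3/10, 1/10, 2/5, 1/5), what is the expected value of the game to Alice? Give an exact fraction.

Against (3/10, 1/10, 2/5, 1/5), each row's expected payoff is s1: 9/2; s2: -2/5.
Taking the (1/2, 1/2)-weighted average: (1/2)·(9/2) + (1/2)·(-2/5) = 41/20.

41/20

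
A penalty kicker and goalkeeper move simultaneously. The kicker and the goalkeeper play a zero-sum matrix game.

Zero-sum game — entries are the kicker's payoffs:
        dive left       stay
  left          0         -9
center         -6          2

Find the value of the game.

-54/17

Row minima are -9 and -6, so the kicker's maximin is -6; column maxima are 0 and 2, so the goalkeeper's minimax is 0. These differ, so the equilibrium is in mixed strategies.
Let the kicker play left with probability p. The goalkeeper is indifferent when −6(1−p) = −9p + 2(1−p), giving p = 8/17.
Let the goalkeeper play dive left with probability q. The kicker is indifferent when −9(1−q) = −6q + 2(1−q), giving q = 11/17.
The value is 0·(11/17) + (-9)·(6/17) = -54/17.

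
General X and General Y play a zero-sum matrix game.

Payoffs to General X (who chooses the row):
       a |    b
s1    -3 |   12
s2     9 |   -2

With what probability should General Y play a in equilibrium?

Row minima are -3 and -2, so General X's maximin is -2; column maxima are 9 and 12, so General Y's minimax is 9. These differ, so the equilibrium is in mixed strategies.
Let General Y play a with probability q. General X is indifferent when −3q + 12(1−q) = 9q − 2(1−q), giving q = 7/13.

7/13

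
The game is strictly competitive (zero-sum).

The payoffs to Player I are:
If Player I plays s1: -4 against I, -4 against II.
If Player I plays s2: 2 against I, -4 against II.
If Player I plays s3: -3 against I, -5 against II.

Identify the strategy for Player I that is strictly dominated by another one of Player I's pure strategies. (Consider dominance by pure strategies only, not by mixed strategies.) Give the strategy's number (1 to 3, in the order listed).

3

Compare s3 with s2: 2 > -3, -4 > -5.
So s2 strictly dominates s3 for Player I; s3 is strictly dominated.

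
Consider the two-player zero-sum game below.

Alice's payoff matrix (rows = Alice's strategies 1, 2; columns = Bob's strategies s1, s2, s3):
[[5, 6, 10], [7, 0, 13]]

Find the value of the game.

Column s3 is strictly dominated by s1 for Bob (it gives Alice more in every row).
The remaining 2×2 game on (1, 2) × (s1, s2) has no saddle point. Let Alice play 1 with probability p; indifference gives 5p + 7(1−p) = 6p, so p = 7/8.
Similarly Bob's optimal q on s1 is 3/4, and the value is 5·(3/4) + (6)·(1/4) = 21/4.

21/4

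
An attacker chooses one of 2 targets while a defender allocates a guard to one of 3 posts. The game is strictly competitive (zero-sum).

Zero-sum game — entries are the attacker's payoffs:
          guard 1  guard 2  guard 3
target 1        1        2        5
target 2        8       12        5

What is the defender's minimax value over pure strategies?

5

The worst case (largest entry) in each column is guard 1: 8, guard 2: 12, guard 3: 5.
The best (smallest) of these is 5.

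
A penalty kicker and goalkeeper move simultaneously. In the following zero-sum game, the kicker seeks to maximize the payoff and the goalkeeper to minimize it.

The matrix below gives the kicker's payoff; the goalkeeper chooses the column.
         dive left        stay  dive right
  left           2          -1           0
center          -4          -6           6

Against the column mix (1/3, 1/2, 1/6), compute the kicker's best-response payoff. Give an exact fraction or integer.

1/6

left: (2)·(1/3) + (-1)·(1/2) + (0)·(1/6) = 1/6.
center: (-4)·(1/3) + (-6)·(1/2) + (6)·(1/6) = -10/3.
The best pure response is left with expected payoff 1/6.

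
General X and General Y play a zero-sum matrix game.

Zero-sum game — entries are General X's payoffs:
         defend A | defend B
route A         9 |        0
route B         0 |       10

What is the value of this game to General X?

Row minima are 0 and 0, so General X's maximin is 0; column maxima are 9 and 10, so General Y's minimax is 9. These differ, so the equilibrium is in mixed strategies.
Let General X play route A with probability p. General Y is indifferent when 9p = 10(1−p), giving p = 10/19.
Let General Y play defend A with probability q. General X is indifferent when 9q = 10(1−q), giving q = 10/19.
The value is 9·(10/19) + (0)·(9/19) = 90/19.

90/19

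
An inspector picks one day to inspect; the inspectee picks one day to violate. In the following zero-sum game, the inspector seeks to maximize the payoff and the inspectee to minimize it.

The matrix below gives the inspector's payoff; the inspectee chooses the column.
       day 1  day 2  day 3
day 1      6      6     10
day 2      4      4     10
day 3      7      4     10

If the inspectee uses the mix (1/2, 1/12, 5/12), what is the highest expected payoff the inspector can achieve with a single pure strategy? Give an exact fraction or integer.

8

day 1: (6)·(1/2) + (6)·(1/12) + (10)·(5/12) = 23/3.
day 2: (4)·(1/2) + (4)·(1/12) + (10)·(5/12) = 13/2.
day 3: (7)·(1/2) + (4)·(1/12) + (10)·(5/12) = 8.
The best pure response is day 3 with expected payoff 8.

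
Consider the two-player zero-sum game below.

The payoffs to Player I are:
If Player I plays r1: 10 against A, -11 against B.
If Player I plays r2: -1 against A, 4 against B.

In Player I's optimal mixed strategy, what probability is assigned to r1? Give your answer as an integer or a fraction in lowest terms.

5/26

Row minima are -11 and -1, so Player I's maximin is -1; column maxima are 10 and 4, so Player II's minimax is 4. These differ, so the equilibrium is in mixed strategies.
Let Player I play r1 with probability p. Player II is indifferent when 10p − (1−p) = −11p + 4(1−p), giving p = 5/26.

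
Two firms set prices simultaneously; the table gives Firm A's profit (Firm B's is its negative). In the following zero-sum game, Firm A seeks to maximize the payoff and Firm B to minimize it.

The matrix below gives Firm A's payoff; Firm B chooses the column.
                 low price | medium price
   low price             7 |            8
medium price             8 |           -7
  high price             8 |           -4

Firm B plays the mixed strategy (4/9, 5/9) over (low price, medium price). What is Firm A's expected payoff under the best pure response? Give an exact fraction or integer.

68/9

low price: (7)·(4/9) + (8)·(5/9) = 68/9.
medium price: (8)·(4/9) + (-7)·(5/9) = -1/3.
high price: (8)·(4/9) + (-4)·(5/9) = 4/3.
The best pure response is low price with expected payoff 68/9.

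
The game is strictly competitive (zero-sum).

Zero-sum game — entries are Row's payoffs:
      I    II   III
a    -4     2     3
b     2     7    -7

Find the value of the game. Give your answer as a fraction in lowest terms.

Column II is strictly dominated by I for Column (it gives Row more in every row).
The remaining 2×2 game on (a, b) × (I, III) has no saddle point. Let Row play a with probability p; indifference gives −4p + 2(1−p) = 3p − 7(1−p), so p = 9/16.
Similarly Column's optimal q on I is 5/8, and the value is -4·(5/8) + (3)·(3/8) = -11/8.

-11/8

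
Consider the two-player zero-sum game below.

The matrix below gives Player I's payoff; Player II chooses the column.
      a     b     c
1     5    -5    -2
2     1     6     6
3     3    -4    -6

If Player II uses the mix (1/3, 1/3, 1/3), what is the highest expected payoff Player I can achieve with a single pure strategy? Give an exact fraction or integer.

13/3

1: (5)·(1/3) + (-5)·(1/3) + (-2)·(1/3) = -2/3.
2: (1)·(1/3) + (6)·(1/3) + (6)·(1/3) = 13/3.
3: (3)·(1/3) + (-4)·(1/3) + (-6)·(1/3) = -7/3.
The best pure response is 2 with expected payoff 13/3.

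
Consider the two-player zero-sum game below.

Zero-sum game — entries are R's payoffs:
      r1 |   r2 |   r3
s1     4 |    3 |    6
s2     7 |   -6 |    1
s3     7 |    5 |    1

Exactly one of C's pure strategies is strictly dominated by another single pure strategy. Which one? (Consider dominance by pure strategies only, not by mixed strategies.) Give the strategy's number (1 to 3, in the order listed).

C prefers columns that give R less. Compare r1 with r2: 3 < 4, -6 < 7, 5 < 7.
So r2 strictly dominates r1 for C; r1 is strictly dominated.

1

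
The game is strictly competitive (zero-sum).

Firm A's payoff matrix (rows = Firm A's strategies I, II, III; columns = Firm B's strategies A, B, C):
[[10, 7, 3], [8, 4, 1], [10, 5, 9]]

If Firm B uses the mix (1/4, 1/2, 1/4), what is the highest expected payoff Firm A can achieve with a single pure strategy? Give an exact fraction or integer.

I: (10)·(1/4) + (7)·(1/2) + (3)·(1/4) = 27/4.
II: (8)·(1/4) + (4)·(1/2) + (1)·(1/4) = 17/4.
III: (10)·(1/4) + (5)·(1/2) + (9)·(1/4) = 29/4.
The best pure response is III with expected payoff 29/4.

29/4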